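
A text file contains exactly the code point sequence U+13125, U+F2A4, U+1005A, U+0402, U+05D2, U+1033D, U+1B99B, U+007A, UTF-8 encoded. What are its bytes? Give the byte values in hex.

U+13125: 4-byte form → F0 93 84 A5.
U+F2A4: 3-byte form → EF 8A A4.
U+1005A: 4-byte form → F0 90 81 9A.
U+0402: 2-byte form → D0 82.
U+05D2: 2-byte form → D7 92.
U+1033D: 4-byte form → F0 90 8C BD.
U+1B99B: 4-byte form → F0 9B A6 9B.
U+007A: 1-byte form → 7A.
Concatenated (24 bytes): F0 93 84 A5 EF 8A A4 F0 90 81 9A D0 82 D7 92 F0 90 8C BD F0 9B A6 9B 7A.

F0 93 84 A5 EF 8A A4 F0 90 81 9A D0 82 D7 92 F0 90 8C BD F0 9B A6 9B 7A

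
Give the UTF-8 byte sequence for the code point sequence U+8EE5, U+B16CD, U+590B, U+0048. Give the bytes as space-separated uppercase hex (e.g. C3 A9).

U+8EE5: 3-byte form → E8 BB A5.
U+B16CD: 4-byte form → F2 B1 9B 8D.
U+590B: 3-byte form → E5 A4 8B.
U+0048: 1-byte form → 48.
Concatenated (11 bytes): E8 BB A5 F2 B1 9B 8D E5 A4 8B 48.

E8 BB A5 F2 B1 9B 8D E5 A4 8B 48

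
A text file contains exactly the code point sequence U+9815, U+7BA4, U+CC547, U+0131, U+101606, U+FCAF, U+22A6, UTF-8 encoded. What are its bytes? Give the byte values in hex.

E9 A0 95 E7 AE A4 F3 8C 95 87 C4 B1 F4 81 98 86 EF B2 AF E2 8A A6

U+9815: 3-byte form → E9 A0 95.
U+7BA4: 3-byte form → E7 AE A4.
U+CC547: 4-byte form → F3 8C 95 87.
U+0131: 2-byte form → C4 B1.
U+101606: 4-byte form → F4 81 98 86.
U+FCAF: 3-byte form → EF B2 AF.
U+22A6: 3-byte form → E2 8A A6.
Concatenated (22 bytes): E9 A0 95 E7 AE A4 F3 8C 95 87 C4 B1 F4 81 98 86 EF B2 AF E2 8A A6.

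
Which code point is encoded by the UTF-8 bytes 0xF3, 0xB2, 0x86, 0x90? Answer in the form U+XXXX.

U+F2190

Leading byte 0xF3 = 11110011 matches 11110xxx → 4-byte sequence.
Byte 1: 0xF3 = 11110011, payload 011 (3 bits).
Byte 2: 0xB2 = 10110010 (10xxxxxx ✓), payload 110010.
Byte 3: 0x86 = 10000110 (10xxxxxx ✓), payload 000110.
Byte 4: 0x90 = 10010000 (10xxxxxx ✓), payload 010000.
Concatenate: 011110010000110010000 = 0xF2190 (21 bits → U+F2190).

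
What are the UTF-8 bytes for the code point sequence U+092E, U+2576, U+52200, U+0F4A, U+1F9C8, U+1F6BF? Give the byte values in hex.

U+092E: 3-byte form → E0 A4 AE.
U+2576: 3-byte form → E2 95 B6.
U+52200: 4-byte form → F1 92 88 80.
U+0F4A: 3-byte form → E0 BD 8A.
U+1F9C8: 4-byte form → F0 9F A7 88.
U+1F6BF: 4-byte form → F0 9F 9A BF.
Concatenated (21 bytes): E0 A4 AE E2 95 B6 F1 92 88 80 E0 BD 8A F0 9F A7 88 F0 9F 9A BF.

E0 A4 AE E2 95 B6 F1 92 88 80 E0 BD 8A F0 9F A7 88 F0 9F 9A BF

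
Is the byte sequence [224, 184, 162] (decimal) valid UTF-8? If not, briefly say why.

Leading byte 0xE0 = 11100000 → 3-byte form.
Continuation bytes 0xB8=10111000, 0xA2=10100010 all match 10xxxxxx.
Decoded value 0xE22 is ≥ 0x800 (shortest form) and not a surrogate.

valid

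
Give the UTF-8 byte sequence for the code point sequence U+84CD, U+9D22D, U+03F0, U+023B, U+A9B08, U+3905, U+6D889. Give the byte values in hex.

E8 93 8D F2 9D 88 AD CF B0 C8 BB F2 A9 AC 88 E3 A4 85 F1 AD A2 89

U+84CD: 3-byte form → E8 93 8D.
U+9D22D: 4-byte form → F2 9D 88 AD.
U+03F0: 2-byte form → CF B0.
U+023B: 2-byte form → C8 BB.
U+A9B08: 4-byte form → F2 A9 AC 88.
U+3905: 3-byte form → E3 A4 85.
U+6D889: 4-byte form → F1 AD A2 89.
Concatenated (22 bytes): E8 93 8D F2 9D 88 AD CF B0 C8 BB F2 A9 AC 88 E3 A4 85 F1 AD A2 89.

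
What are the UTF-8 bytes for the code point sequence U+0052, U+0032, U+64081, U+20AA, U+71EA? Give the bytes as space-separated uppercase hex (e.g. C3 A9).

U+0052: 1-byte form → 52.
U+0032: 1-byte form → 32.
U+64081: 4-byte form → F1 A4 82 81.
U+20AA: 3-byte form → E2 82 AA.
U+71EA: 3-byte form → E7 87 AA.
Concatenated (12 bytes): 52 32 F1 A4 82 81 E2 82 AA E7 87 AA.

52 32 F1 A4 82 81 E2 82 AA E7 87 AA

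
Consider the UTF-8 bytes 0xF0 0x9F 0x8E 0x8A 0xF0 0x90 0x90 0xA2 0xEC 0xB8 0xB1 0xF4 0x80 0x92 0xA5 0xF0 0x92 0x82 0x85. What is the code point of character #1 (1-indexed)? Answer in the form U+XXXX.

Offset 0: leading byte 0xF0 = 11110000 → 4-byte char #1 = F0 9F 8E 8A.
Leading byte 0xF0 = 11110000 matches 11110xxx → 4-byte sequence.
Byte 1: 0xF0 = 11110000, payload 000 (3 bits).
Byte 2: 0x9F = 10011111 (10xxxxxx ✓), payload 011111.
Byte 3: 0x8E = 10001110 (10xxxxxx ✓), payload 001110.
Byte 4: 0x8A = 10001010 (10xxxxxx ✓), payload 001010.
Concatenate: 000011111001110001010 = 0x1F38A (21 bits → U+1F38A).

U+1F38A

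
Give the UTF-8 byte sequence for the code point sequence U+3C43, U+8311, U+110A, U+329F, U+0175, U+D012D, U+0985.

U+3C43: 3-byte form → E3 B1 83.
U+8311: 3-byte form → E8 8C 91.
U+110A: 3-byte form → E1 84 8A.
U+329F: 3-byte form → E3 8A 9F.
U+0175: 2-byte form → C5 B5.
U+D012D: 4-byte form → F3 90 84 AD.
U+0985: 3-byte form → E0 A6 85.
Concatenated (21 bytes): E3 B1 83 E8 8C 91 E1 84 8A E3 8A 9F C5 B5 F3 90 84 AD E0 A6 85.

E3 B1 83 E8 8C 91 E1 84 8A E3 8A 9F C5 B5 F3 90 84 AD E0 A6 85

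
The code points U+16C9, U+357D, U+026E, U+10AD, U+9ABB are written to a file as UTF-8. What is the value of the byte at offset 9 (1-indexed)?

0xE1

1-indexed offset 9 is 0-indexed offset 8.
U+16C9 → 3-byte form E1 9B 89 at offsets 0–2.
U+357D → 3-byte form E3 95 BD at offsets 3–5.
U+026E → 2-byte form C9 AE at offsets 6–7.
U+10AD → 3-byte form E1 82 AD at offsets 8–10.
Offset 8 falls in char 4's range; it's byte 1 of E1 82 AD = 0xE1.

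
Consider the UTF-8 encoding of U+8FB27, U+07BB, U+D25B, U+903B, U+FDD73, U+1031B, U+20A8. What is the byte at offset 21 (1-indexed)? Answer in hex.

0xE2

1-indexed offset 21 is 0-indexed offset 20.
U+8FB27 → 4-byte form F2 8F AC A7 at offsets 0–3.
U+07BB → 2-byte form DE BB at offsets 4–5.
U+D25B → 3-byte form ED 89 9B at offsets 6–8.
U+903B → 3-byte form E9 80 BB at offsets 9–11.
U+FDD73 → 4-byte form F3 BD B5 B3 at offsets 12–15.
U+1031B → 4-byte form F0 90 8C 9B at offsets 16–19.
U+20A8 → 3-byte form E2 82 A8 at offsets 20–22.
Offset 20 falls in char 7's range; it's byte 1 of E2 82 A8 = 0xE2.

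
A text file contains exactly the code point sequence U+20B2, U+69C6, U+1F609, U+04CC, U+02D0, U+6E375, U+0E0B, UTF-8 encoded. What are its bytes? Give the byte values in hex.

E2 82 B2 E6 A7 86 F0 9F 98 89 D3 8C CB 90 F1 AE 8D B5 E0 B8 8B

U+20B2: 3-byte form → E2 82 B2.
U+69C6: 3-byte form → E6 A7 86.
U+1F609: 4-byte form → F0 9F 98 89.
U+04CC: 2-byte form → D3 8C.
U+02D0: 2-byte form → CB 90.
U+6E375: 4-byte form → F1 AE 8D B5.
U+0E0B: 3-byte form → E0 B8 8B.
Concatenated (21 bytes): E2 82 B2 E6 A7 86 F0 9F 98 89 D3 8C CB 90 F1 AE 8D B5 E0 B8 8B.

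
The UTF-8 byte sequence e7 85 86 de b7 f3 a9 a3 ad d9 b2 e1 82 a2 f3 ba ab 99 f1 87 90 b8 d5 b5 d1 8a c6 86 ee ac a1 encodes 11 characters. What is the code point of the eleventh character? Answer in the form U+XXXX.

U+EB21

Offset 0: leading byte 0xE7 = 11100111 → 3-byte char #1 = E7 85 86.
Offset 3: leading byte 0xDE = 11011110 → 2-byte char #2 = DE B7.
Offset 5: leading byte 0xF3 = 11110011 → 4-byte char #3 = F3 A9 A3 AD.
Offset 9: leading byte 0xD9 = 11011001 → 2-byte char #4 = D9 B2.
Offset 11: leading byte 0xE1 = 11100001 → 3-byte char #5 = E1 82 A2.
Offset 14: leading byte 0xF3 = 11110011 → 4-byte char #6 = F3 BA AB 99.
Offset 18: leading byte 0xF1 = 11110001 → 4-byte char #7 = F1 87 90 B8.
Offset 22: leading byte 0xD5 = 11010101 → 2-byte char #8 = D5 B5.
Offset 24: leading byte 0xD1 = 11010001 → 2-byte char #9 = D1 8A.
Offset 26: leading byte 0xC6 = 11000110 → 2-byte char #10 = C6 86.
Offset 28: leading byte 0xEE = 11101110 → 3-byte char #11 = EE AC A1.
Leading byte 0xEE = 11101110 matches 1110xxxx → 3-byte sequence.
Byte 1: 0xEE = 11101110, payload 1110 (4 bits).
Byte 2: 0xAC = 10101100 (10xxxxxx ✓), payload 101100.
Byte 3: 0xA1 = 10100001 (10xxxxxx ✓), payload 100001.
Concatenate: 1110101100100001 = 0xEB21 (16 bits → U+EB21).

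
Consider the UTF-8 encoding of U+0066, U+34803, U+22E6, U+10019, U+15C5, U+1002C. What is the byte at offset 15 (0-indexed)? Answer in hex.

U+0066 → 1-byte form 66 at offsets 0–0.
U+34803 → 4-byte form F0 B4 A0 83 at offsets 1–4.
U+22E6 → 3-byte form E2 8B A6 at offsets 5–7.
U+10019 → 4-byte form F0 90 80 99 at offsets 8–11.
U+15C5 → 3-byte form E1 97 85 at offsets 12–14.
U+1002C → 4-byte form F0 90 80 AC at offsets 15–18.
Offset 15 falls in char 6's range; it's byte 1 of F0 90 80 AC = 0xF0.

0xF0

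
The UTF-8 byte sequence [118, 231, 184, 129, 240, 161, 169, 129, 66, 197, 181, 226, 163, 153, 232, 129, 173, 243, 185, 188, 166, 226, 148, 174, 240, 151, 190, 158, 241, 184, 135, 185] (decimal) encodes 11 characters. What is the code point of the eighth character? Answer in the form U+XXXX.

U+F9F26

Offset 0: leading byte 0x76 = 01110110 → 1-byte char #1 = 76.
Offset 1: leading byte 0xE7 = 11100111 → 3-byte char #2 = E7 B8 81.
Offset 4: leading byte 0xF0 = 11110000 → 4-byte char #3 = F0 A1 A9 81.
Offset 8: leading byte 0x42 = 01000010 → 1-byte char #4 = 42.
Offset 9: leading byte 0xC5 = 11000101 → 2-byte char #5 = C5 B5.
Offset 11: leading byte 0xE2 = 11100010 → 3-byte char #6 = E2 A3 99.
Offset 14: leading byte 0xE8 = 11101000 → 3-byte char #7 = E8 81 AD.
Offset 17: leading byte 0xF3 = 11110011 → 4-byte char #8 = F3 B9 BC A6.
Leading byte 0xF3 = 11110011 matches 11110xxx → 4-byte sequence.
Byte 1: 0xF3 = 11110011, payload 011 (3 bits).
Byte 2: 0xB9 = 10111001 (10xxxxxx ✓), payload 111001.
Byte 3: 0xBC = 10111100 (10xxxxxx ✓), payload 111100.
Byte 4: 0xA6 = 10100110 (10xxxxxx ✓), payload 100110.
Concatenate: 011111001111100100110 = 0xF9F26 (21 bits → U+F9F26).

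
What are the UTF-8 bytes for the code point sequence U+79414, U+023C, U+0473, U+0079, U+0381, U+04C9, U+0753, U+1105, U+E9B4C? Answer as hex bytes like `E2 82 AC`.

U+79414: 4-byte form → F1 B9 90 94.
U+023C: 2-byte form → C8 BC.
U+0473: 2-byte form → D1 B3.
U+0079: 1-byte form → 79.
U+0381: 2-byte form → CE 81.
U+04C9: 2-byte form → D3 89.
U+0753: 2-byte form → DD 93.
U+1105: 3-byte form → E1 84 85.
U+E9B4C: 4-byte form → F3 A9 AD 8C.
Concatenated (22 bytes): F1 B9 90 94 C8 BC D1 B3 79 CE 81 D3 89 DD 93 E1 84 85 F3 A9 AD 8C.

F1 B9 90 94 C8 BC D1 B3 79 CE 81 D3 89 DD 93 E1 84 85 F3 A9 AD 8C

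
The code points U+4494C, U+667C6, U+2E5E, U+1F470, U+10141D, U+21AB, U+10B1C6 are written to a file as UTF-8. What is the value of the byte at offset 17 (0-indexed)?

U+4494C → 4-byte form F1 84 A5 8C at offsets 0–3.
U+667C6 → 4-byte form F1 A6 9F 86 at offsets 4–7.
U+2E5E → 3-byte form E2 B9 9E at offsets 8–10.
U+1F470 → 4-byte form F0 9F 91 B0 at offsets 11–14.
U+10141D → 4-byte form F4 81 90 9D at offsets 15–18.
Offset 17 falls in char 5's range; it's byte 3 of F4 81 90 9D = 0x90.

0x90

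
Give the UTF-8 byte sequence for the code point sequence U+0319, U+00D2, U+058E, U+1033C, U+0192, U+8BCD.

U+0319: 2-byte form → CC 99.
U+00D2: 2-byte form → C3 92.
U+058E: 2-byte form → D6 8E.
U+1033C: 4-byte form → F0 90 8C BC.
U+0192: 2-byte form → C6 92.
U+8BCD: 3-byte form → E8 AF 8D.
Concatenated (15 bytes): CC 99 C3 92 D6 8E F0 90 8C BC C6 92 E8 AF 8D.

CC 99 C3 92 D6 8E F0 90 8C BC C6 92 E8 AF 8D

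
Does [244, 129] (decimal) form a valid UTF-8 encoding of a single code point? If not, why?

Leading byte 0xF4 = 11110100 → 4-byte form, but only 2 bytes are present.

invalid (sequence truncated)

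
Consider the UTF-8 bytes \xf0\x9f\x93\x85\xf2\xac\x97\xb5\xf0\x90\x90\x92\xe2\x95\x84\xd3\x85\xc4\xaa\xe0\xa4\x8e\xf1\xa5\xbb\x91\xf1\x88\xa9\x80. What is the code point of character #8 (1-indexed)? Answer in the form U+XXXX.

U+65ED1

Offset 0: leading byte 0xF0 = 11110000 → 4-byte char #1 = F0 9F 93 85.
Offset 4: leading byte 0xF2 = 11110010 → 4-byte char #2 = F2 AC 97 B5.
Offset 8: leading byte 0xF0 = 11110000 → 4-byte char #3 = F0 90 90 92.
Offset 12: leading byte 0xE2 = 11100010 → 3-byte char #4 = E2 95 84.
Offset 15: leading byte 0xD3 = 11010011 → 2-byte char #5 = D3 85.
Offset 17: leading byte 0xC4 = 11000100 → 2-byte char #6 = C4 AA.
Offset 19: leading byte 0xE0 = 11100000 → 3-byte char #7 = E0 A4 8E.
Offset 22: leading byte 0xF1 = 11110001 → 4-byte char #8 = F1 A5 BB 91.
Leading byte 0xF1 = 11110001 matches 11110xxx → 4-byte sequence.
Byte 1: 0xF1 = 11110001, payload 001 (3 bits).
Byte 2: 0xA5 = 10100101 (10xxxxxx ✓), payload 100101.
Byte 3: 0xBB = 10111011 (10xxxxxx ✓), payload 111011.
Byte 4: 0x91 = 10010001 (10xxxxxx ✓), payload 010001.
Concatenate: 001100101111011010001 = 0x65ED1 (21 bits → U+65ED1).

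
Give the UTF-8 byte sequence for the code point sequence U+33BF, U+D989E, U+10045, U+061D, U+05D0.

U+33BF: 3-byte form → E3 8E BF.
U+D989E: 4-byte form → F3 99 A2 9E.
U+10045: 4-byte form → F0 90 81 85.
U+061D: 2-byte form → D8 9D.
U+05D0: 2-byte form → D7 90.
Concatenated (15 bytes): E3 8E BF F3 99 A2 9E F0 90 81 85 D8 9D D7 90.

E3 8E BF F3 99 A2 9E F0 90 81 85 D8 9D D7 90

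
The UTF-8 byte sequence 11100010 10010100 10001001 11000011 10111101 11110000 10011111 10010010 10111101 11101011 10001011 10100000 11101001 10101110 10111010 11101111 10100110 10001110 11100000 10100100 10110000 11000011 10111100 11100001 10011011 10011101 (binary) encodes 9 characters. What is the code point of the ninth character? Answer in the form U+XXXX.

U+16DD

Offset 0: leading byte 0xE2 = 11100010 → 3-byte char #1 = E2 94 89.
Offset 3: leading byte 0xC3 = 11000011 → 2-byte char #2 = C3 BD.
Offset 5: leading byte 0xF0 = 11110000 → 4-byte char #3 = F0 9F 92 BD.
Offset 9: leading byte 0xEB = 11101011 → 3-byte char #4 = EB 8B A0.
Offset 12: leading byte 0xE9 = 11101001 → 3-byte char #5 = E9 AE BA.
Offset 15: leading byte 0xEF = 11101111 → 3-byte char #6 = EF A6 8E.
Offset 18: leading byte 0xE0 = 11100000 → 3-byte char #7 = E0 A4 B0.
Offset 21: leading byte 0xC3 = 11000011 → 2-byte char #8 = C3 BC.
Offset 23: leading byte 0xE1 = 11100001 → 3-byte char #9 = E1 9B 9D.
Leading byte 0xE1 = 11100001 matches 1110xxxx → 3-byte sequence.
Byte 1: 0xE1 = 11100001, payload 0001 (4 bits).
Byte 2: 0x9B = 10011011 (10xxxxxx ✓), payload 011011.
Byte 3: 0x9D = 10011101 (10xxxxxx ✓), payload 011101.
Concatenate: 0001011011011101 = 0x16DD (16 bits → U+16DD).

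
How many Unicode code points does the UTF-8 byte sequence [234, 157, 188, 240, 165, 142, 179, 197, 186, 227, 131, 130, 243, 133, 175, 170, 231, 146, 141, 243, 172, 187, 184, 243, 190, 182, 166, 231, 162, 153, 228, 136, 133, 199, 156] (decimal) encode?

Byte at offset 0: 0xEA = 11101010 → 3-byte char (#1). Advance 3.
Byte at offset 3: 0xF0 = 11110000 → 4-byte char (#2). Advance 4.
Byte at offset 7: 0xC5 = 11000101 → 2-byte char (#3). Advance 2.
Byte at offset 9: 0xE3 = 11100011 → 3-byte char (#4). Advance 3.
Byte at offset 12: 0xF3 = 11110011 → 4-byte char (#5). Advance 4.
Byte at offset 16: 0xE7 = 11100111 → 3-byte char (#6). Advance 3.
Byte at offset 19: 0xF3 = 11110011 → 4-byte char (#7). Advance 4.
Byte at offset 23: 0xF3 = 11110011 → 4-byte char (#8). Advance 4.
Byte at offset 27: 0xE7 = 11100111 → 3-byte char (#9). Advance 3.
Byte at offset 30: 0xE4 = 11100100 → 3-byte char (#10). Advance 3.
Byte at offset 33: 0xC7 = 11000111 → 2-byte char (#11). Advance 2.
Reached end at offset 35 after 11 code points.

11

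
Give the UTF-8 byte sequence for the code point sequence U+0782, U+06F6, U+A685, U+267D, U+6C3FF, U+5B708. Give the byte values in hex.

DE 82 DB B6 EA 9A 85 E2 99 BD F1 AC 8F BF F1 9B 9C 88

U+0782: 2-byte form → DE 82.
U+06F6: 2-byte form → DB B6.
U+A685: 3-byte form → EA 9A 85.
U+267D: 3-byte form → E2 99 BD.
U+6C3FF: 4-byte form → F1 AC 8F BF.
U+5B708: 4-byte form → F1 9B 9C 88.
Concatenated (18 bytes): DE 82 DB B6 EA 9A 85 E2 99 BD F1 AC 8F BF F1 9B 9C 88.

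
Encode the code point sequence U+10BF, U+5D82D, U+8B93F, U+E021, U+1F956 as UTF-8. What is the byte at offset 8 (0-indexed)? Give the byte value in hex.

U+10BF → 3-byte form E1 82 BF at offsets 0–2.
U+5D82D → 4-byte form F1 9D A0 AD at offsets 3–6.
U+8B93F → 4-byte form F2 8B A4 BF at offsets 7–10.
Offset 8 falls in char 3's range; it's byte 2 of F2 8B A4 BF = 0x8B.

0x8B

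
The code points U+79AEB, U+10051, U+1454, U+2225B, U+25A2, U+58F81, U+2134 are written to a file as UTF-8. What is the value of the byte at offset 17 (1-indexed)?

1-indexed offset 17 is 0-indexed offset 16.
U+79AEB → 4-byte form F1 B9 AB AB at offsets 0–3.
U+10051 → 4-byte form F0 90 81 91 at offsets 4–7.
U+1454 → 3-byte form E1 91 94 at offsets 8–10.
U+2225B → 4-byte form F0 A2 89 9B at offsets 11–14.
U+25A2 → 3-byte form E2 96 A2 at offsets 15–17.
Offset 16 falls in char 5's range; it's byte 2 of E2 96 A2 = 0x96.

0x96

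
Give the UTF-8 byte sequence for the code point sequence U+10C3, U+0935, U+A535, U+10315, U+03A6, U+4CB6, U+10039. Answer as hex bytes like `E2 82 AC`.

U+10C3: 3-byte form → E1 83 83.
U+0935: 3-byte form → E0 A4 B5.
U+A535: 3-byte form → EA 94 B5.
U+10315: 4-byte form → F0 90 8C 95.
U+03A6: 2-byte form → CE A6.
U+4CB6: 3-byte form → E4 B2 B6.
U+10039: 4-byte form → F0 90 80 B9.
Concatenated (22 bytes): E1 83 83 E0 A4 B5 EA 94 B5 F0 90 8C 95 CE A6 E4 B2 B6 F0 90 80 B9.

E1 83 83 E0 A4 B5 EA 94 B5 F0 90 8C 95 CE A6 E4 B2 B6 F0 90 80 B9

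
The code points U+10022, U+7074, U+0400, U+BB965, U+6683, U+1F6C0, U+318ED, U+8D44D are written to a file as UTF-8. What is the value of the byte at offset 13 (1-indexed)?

0xA5

1-indexed offset 13 is 0-indexed offset 12.
U+10022 → 4-byte form F0 90 80 A2 at offsets 0–3.
U+7074 → 3-byte form E7 81 B4 at offsets 4–6.
U+0400 → 2-byte form D0 80 at offsets 7–8.
U+BB965 → 4-byte form F2 BB A5 A5 at offsets 9–12.
Offset 12 falls in char 4's range; it's byte 4 of F2 BB A5 A5 = 0xA5.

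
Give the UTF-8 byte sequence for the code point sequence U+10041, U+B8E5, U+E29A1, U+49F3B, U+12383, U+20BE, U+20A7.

U+10041: 4-byte form → F0 90 81 81.
U+B8E5: 3-byte form → EB A3 A5.
U+E29A1: 4-byte form → F3 A2 A6 A1.
U+49F3B: 4-byte form → F1 89 BC BB.
U+12383: 4-byte form → F0 92 8E 83.
U+20BE: 3-byte form → E2 82 BE.
U+20A7: 3-byte form → E2 82 A7.
Concatenated (25 bytes): F0 90 81 81 EB A3 A5 F3 A2 A6 A1 F1 89 BC BB F0 92 8E 83 E2 82 BE E2 82 A7.

F0 90 81 81 EB A3 A5 F3 A2 A6 A1 F1 89 BC BB F0 92 8E 83 E2 82 BE E2 82 A7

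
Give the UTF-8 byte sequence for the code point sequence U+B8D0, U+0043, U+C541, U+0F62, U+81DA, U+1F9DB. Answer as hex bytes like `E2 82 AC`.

EB A3 90 43 EC 95 81 E0 BD A2 E8 87 9A F0 9F A7 9B

U+B8D0: 3-byte form → EB A3 90.
U+0043: 1-byte form → 43.
U+C541: 3-byte form → EC 95 81.
U+0F62: 3-byte form → E0 BD A2.
U+81DA: 3-byte form → E8 87 9A.
U+1F9DB: 4-byte form → F0 9F A7 9B.
Concatenated (17 bytes): EB A3 90 43 EC 95 81 E0 BD A2 E8 87 9A F0 9F A7 9B.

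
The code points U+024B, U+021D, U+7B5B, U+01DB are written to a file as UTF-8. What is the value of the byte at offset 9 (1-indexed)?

1-indexed offset 9 is 0-indexed offset 8.
U+024B → 2-byte form C9 8B at offsets 0–1.
U+021D → 2-byte form C8 9D at offsets 2–3.
U+7B5B → 3-byte form E7 AD 9B at offsets 4–6.
U+01DB → 2-byte form C7 9B at offsets 7–8.
Offset 8 falls in char 4's range; it's byte 2 of C7 9B = 0x9B.

0x9B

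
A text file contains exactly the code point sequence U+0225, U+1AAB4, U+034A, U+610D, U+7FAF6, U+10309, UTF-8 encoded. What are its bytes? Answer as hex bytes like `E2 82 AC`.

C8 A5 F0 9A AA B4 CD 8A E6 84 8D F1 BF AB B6 F0 90 8C 89

U+0225: 2-byte form → C8 A5.
U+1AAB4: 4-byte form → F0 9A AA B4.
U+034A: 2-byte form → CD 8A.
U+610D: 3-byte form → E6 84 8D.
U+7FAF6: 4-byte form → F1 BF AB B6.
U+10309: 4-byte form → F0 90 8C 89.
Concatenated (19 bytes): C8 A5 F0 9A AA B4 CD 8A E6 84 8D F1 BF AB B6 F0 90 8C 89.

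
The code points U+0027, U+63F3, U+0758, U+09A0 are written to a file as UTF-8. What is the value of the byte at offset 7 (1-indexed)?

1-indexed offset 7 is 0-indexed offset 6.
U+0027 → 1-byte form 27 at offsets 0–0.
U+63F3 → 3-byte form E6 8F B3 at offsets 1–3.
U+0758 → 2-byte form DD 98 at offsets 4–5.
U+09A0 → 3-byte form E0 A6 A0 at offsets 6–8.
Offset 6 falls in char 4's range; it's byte 1 of E0 A6 A0 = 0xE0.

0xE0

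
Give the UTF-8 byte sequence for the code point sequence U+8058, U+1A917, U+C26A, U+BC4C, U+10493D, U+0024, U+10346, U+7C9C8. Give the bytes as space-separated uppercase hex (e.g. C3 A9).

E8 81 98 F0 9A A4 97 EC 89 AA EB B1 8C F4 84 A4 BD 24 F0 90 8D 86 F1 BC A7 88

U+8058: 3-byte form → E8 81 98.
U+1A917: 4-byte form → F0 9A A4 97.
U+C26A: 3-byte form → EC 89 AA.
U+BC4C: 3-byte form → EB B1 8C.
U+10493D: 4-byte form → F4 84 A4 BD.
U+0024: 1-byte form → 24.
U+10346: 4-byte form → F0 90 8D 86.
U+7C9C8: 4-byte form → F1 BC A7 88.
Concatenated (26 bytes): E8 81 98 F0 9A A4 97 EC 89 AA EB B1 8C F4 84 A4 BD 24 F0 90 8D 86 F1 BC A7 88.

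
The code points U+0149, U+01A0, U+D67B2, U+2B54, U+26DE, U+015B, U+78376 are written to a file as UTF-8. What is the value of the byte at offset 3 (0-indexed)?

0xA0

U+0149 → 2-byte form C5 89 at offsets 0–1.
U+01A0 → 2-byte form C6 A0 at offsets 2–3.
Offset 3 falls in char 2's range; it's byte 2 of C6 A0 = 0xA0.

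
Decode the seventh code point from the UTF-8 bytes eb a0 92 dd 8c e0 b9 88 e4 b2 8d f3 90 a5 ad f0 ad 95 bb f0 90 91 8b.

U+1044B

Offset 0: leading byte 0xEB = 11101011 → 3-byte char #1 = EB A0 92.
Offset 3: leading byte 0xDD = 11011101 → 2-byte char #2 = DD 8C.
Offset 5: leading byte 0xE0 = 11100000 → 3-byte char #3 = E0 B9 88.
Offset 8: leading byte 0xE4 = 11100100 → 3-byte char #4 = E4 B2 8D.
Offset 11: leading byte 0xF3 = 11110011 → 4-byte char #5 = F3 90 A5 AD.
Offset 15: leading byte 0xF0 = 11110000 → 4-byte char #6 = F0 AD 95 BB.
Offset 19: leading byte 0xF0 = 11110000 → 4-byte char #7 = F0 90 91 8B.
Leading byte 0xF0 = 11110000 matches 11110xxx → 4-byte sequence.
Byte 1: 0xF0 = 11110000, payload 000 (3 bits).
Byte 2: 0x90 = 10010000 (10xxxxxx ✓), payload 010000.
Byte 3: 0x91 = 10010001 (10xxxxxx ✓), payload 010001.
Byte 4: 0x8B = 10001011 (10xxxxxx ✓), payload 001011.
Concatenate: 000010000010001001011 = 0x1044B (21 bits → U+1044B).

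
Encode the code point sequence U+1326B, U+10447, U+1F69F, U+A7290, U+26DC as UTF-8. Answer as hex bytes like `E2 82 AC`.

F0 93 89 AB F0 90 91 87 F0 9F 9A 9F F2 A7 8A 90 E2 9B 9C

U+1326B: 4-byte form → F0 93 89 AB.
U+10447: 4-byte form → F0 90 91 87.
U+1F69F: 4-byte form → F0 9F 9A 9F.
U+A7290: 4-byte form → F2 A7 8A 90.
U+26DC: 3-byte form → E2 9B 9C.
Concatenated (19 bytes): F0 93 89 AB F0 90 91 87 F0 9F 9A 9F F2 A7 8A 90 E2 9B 9C.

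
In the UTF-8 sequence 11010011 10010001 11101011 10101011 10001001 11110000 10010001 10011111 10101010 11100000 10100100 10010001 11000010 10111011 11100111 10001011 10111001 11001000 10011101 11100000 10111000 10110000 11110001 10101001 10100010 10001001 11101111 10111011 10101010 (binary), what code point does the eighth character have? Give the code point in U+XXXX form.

Offset 0: leading byte 0xD3 = 11010011 → 2-byte char #1 = D3 91.
Offset 2: leading byte 0xEB = 11101011 → 3-byte char #2 = EB AB 89.
Offset 5: leading byte 0xF0 = 11110000 → 4-byte char #3 = F0 91 9F AA.
Offset 9: leading byte 0xE0 = 11100000 → 3-byte char #4 = E0 A4 91.
Offset 12: leading byte 0xC2 = 11000010 → 2-byte char #5 = C2 BB.
Offset 14: leading byte 0xE7 = 11100111 → 3-byte char #6 = E7 8B B9.
Offset 17: leading byte 0xC8 = 11001000 → 2-byte char #7 = C8 9D.
Offset 19: leading byte 0xE0 = 11100000 → 3-byte char #8 = E0 B8 B0.
Leading byte 0xE0 = 11100000 matches 1110xxxx → 3-byte sequence.
Byte 1: 0xE0 = 11100000, payload 0000 (4 bits).
Byte 2: 0xB8 = 10111000 (10xxxxxx ✓), payload 111000.
Byte 3: 0xB0 = 10110000 (10xxxxxx ✓), payload 110000.
Concatenate: 0000111000110000 = 0xE30 (16 bits → U+0E30).

U+0E30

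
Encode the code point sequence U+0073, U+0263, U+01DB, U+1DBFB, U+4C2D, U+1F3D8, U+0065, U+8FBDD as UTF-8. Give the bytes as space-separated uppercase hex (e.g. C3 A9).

73 C9 A3 C7 9B F0 9D AF BB E4 B0 AD F0 9F 8F 98 65 F2 8F AF 9D

U+0073: 1-byte form → 73.
U+0263: 2-byte form → C9 A3.
U+01DB: 2-byte form → C7 9B.
U+1DBFB: 4-byte form → F0 9D AF BB.
U+4C2D: 3-byte form → E4 B0 AD.
U+1F3D8: 4-byte form → F0 9F 8F 98.
U+0065: 1-byte form → 65.
U+8FBDD: 4-byte form → F2 8F AF 9D.
Concatenated (21 bytes): 73 C9 A3 C7 9B F0 9D AF BB E4 B0 AD F0 9F 8F 98 65 F2 8F AF 9D.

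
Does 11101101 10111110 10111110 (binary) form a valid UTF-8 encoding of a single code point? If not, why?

Structurally a 3-byte sequence; payload = 0xDFBE.
But 0xDFBE is in U+D800–U+DFFF, the surrogate range. Surrogates are not Unicode scalar values and are forbidden in UTF-8.

invalid (encodes a surrogate (U+D800–U+DFFF))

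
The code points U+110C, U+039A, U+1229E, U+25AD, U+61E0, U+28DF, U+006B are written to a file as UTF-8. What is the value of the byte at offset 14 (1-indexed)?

1-indexed offset 14 is 0-indexed offset 13.
U+110C → 3-byte form E1 84 8C at offsets 0–2.
U+039A → 2-byte form CE 9A at offsets 3–4.
U+1229E → 4-byte form F0 92 8A 9E at offsets 5–8.
U+25AD → 3-byte form E2 96 AD at offsets 9–11.
U+61E0 → 3-byte form E6 87 A0 at offsets 12–14.
Offset 13 falls in char 5's range; it's byte 2 of E6 87 A0 = 0x87.

0x87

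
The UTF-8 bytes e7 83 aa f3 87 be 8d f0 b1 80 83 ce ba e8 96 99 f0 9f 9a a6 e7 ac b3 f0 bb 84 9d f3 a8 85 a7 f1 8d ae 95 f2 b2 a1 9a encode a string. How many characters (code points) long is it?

Byte at offset 0: 0xE7 = 11100111 → 3-byte char (#1). Advance 3.
Byte at offset 3: 0xF3 = 11110011 → 4-byte char (#2). Advance 4.
Byte at offset 7: 0xF0 = 11110000 → 4-byte char (#3). Advance 4.
Byte at offset 11: 0xCE = 11001110 → 2-byte char (#4). Advance 2.
Byte at offset 13: 0xE8 = 11101000 → 3-byte char (#5). Advance 3.
Byte at offset 16: 0xF0 = 11110000 → 4-byte char (#6). Advance 4.
Byte at offset 20: 0xE7 = 11100111 → 3-byte char (#7). Advance 3.
Byte at offset 23: 0xF0 = 11110000 → 4-byte char (#8). Advance 4.
Byte at offset 27: 0xF3 = 11110011 → 4-byte char (#9). Advance 4.
Byte at offset 31: 0xF1 = 11110001 → 4-byte char (#10). Advance 4.
Byte at offset 35: 0xF2 = 11110010 → 4-byte char (#11). Advance 4.
Reached end at offset 39 after 11 code points.

11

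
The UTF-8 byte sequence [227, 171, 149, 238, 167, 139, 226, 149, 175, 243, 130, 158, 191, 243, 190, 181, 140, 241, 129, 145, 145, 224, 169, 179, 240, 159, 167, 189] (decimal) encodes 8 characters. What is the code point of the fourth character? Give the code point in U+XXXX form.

Offset 0: leading byte 0xE3 = 11100011 → 3-byte char #1 = E3 AB 95.
Offset 3: leading byte 0xEE = 11101110 → 3-byte char #2 = EE A7 8B.
Offset 6: leading byte 0xE2 = 11100010 → 3-byte char #3 = E2 95 AF.
Offset 9: leading byte 0xF3 = 11110011 → 4-byte char #4 = F3 82 9E BF.
Leading byte 0xF3 = 11110011 matches 11110xxx → 4-byte sequence.
Byte 1: 0xF3 = 11110011, payload 011 (3 bits).
Byte 2: 0x82 = 10000010 (10xxxxxx ✓), payload 000010.
Byte 3: 0x9E = 10011110 (10xxxxxx ✓), payload 011110.
Byte 4: 0xBF = 10111111 (10xxxxxx ✓), payload 111111.
Concatenate: 011000010011110111111 = 0xC27BF (21 bits → U+C27BF).

U+C27BF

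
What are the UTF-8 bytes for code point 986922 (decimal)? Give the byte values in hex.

U+F0F2A = 0xF0F2A = 986922 decimal. In range U+10000–U+10FFFF → 4-byte form: 11110xxx 10xxxxxx 10xxxxxx 10xxxxxx.
Binary (21 bits): 011110000111100101010.
Split 3+6+6+6: 011 | 110000 | 111100 | 101010.
Byte 1: 11110011 = 0xF3.
Byte 2: 10110000 = 0xB0.
Byte 3: 10111100 = 0xBC.
Byte 4: 10101010 = 0xAA.

F3 B0 BC AA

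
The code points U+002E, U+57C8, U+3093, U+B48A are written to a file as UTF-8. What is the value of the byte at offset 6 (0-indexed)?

0x93

U+002E → 1-byte form 2E at offsets 0–0.
U+57C8 → 3-byte form E5 9F 88 at offsets 1–3.
U+3093 → 3-byte form E3 82 93 at offsets 4–6.
Offset 6 falls in char 3's range; it's byte 3 of E3 82 93 = 0x93.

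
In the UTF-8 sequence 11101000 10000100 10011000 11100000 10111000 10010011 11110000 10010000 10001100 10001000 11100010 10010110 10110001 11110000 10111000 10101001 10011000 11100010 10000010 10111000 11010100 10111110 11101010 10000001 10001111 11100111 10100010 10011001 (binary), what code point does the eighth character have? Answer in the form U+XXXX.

Offset 0: leading byte 0xE8 = 11101000 → 3-byte char #1 = E8 84 98.
Offset 3: leading byte 0xE0 = 11100000 → 3-byte char #2 = E0 B8 93.
Offset 6: leading byte 0xF0 = 11110000 → 4-byte char #3 = F0 90 8C 88.
Offset 10: leading byte 0xE2 = 11100010 → 3-byte char #4 = E2 96 B1.
Offset 13: leading byte 0xF0 = 11110000 → 4-byte char #5 = F0 B8 A9 98.
Offset 17: leading byte 0xE2 = 11100010 → 3-byte char #6 = E2 82 B8.
Offset 20: leading byte 0xD4 = 11010100 → 2-byte char #7 = D4 BE.
Offset 22: leading byte 0xEA = 11101010 → 3-byte char #8 = EA 81 8F.
Leading byte 0xEA = 11101010 matches 1110xxxx → 3-byte sequence.
Byte 1: 0xEA = 11101010, payload 1010 (4 bits).
Byte 2: 0x81 = 10000001 (10xxxxxx ✓), payload 000001.
Byte 3: 0x8F = 10001111 (10xxxxxx ✓), payload 001111.
Concatenate: 1010000001001111 = 0xA04F (16 bits → U+A04F).

U+A04F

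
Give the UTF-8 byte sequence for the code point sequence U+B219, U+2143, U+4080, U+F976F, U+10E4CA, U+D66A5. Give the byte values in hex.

EB 88 99 E2 85 83 E4 82 80 F3 B9 9D AF F4 8E 93 8A F3 96 9A A5

U+B219: 3-byte form → EB 88 99.
U+2143: 3-byte form → E2 85 83.
U+4080: 3-byte form → E4 82 80.
U+F976F: 4-byte form → F3 B9 9D AF.
U+10E4CA: 4-byte form → F4 8E 93 8A.
U+D66A5: 4-byte form → F3 96 9A A5.
Concatenated (21 bytes): EB 88 99 E2 85 83 E4 82 80 F3 B9 9D AF F4 8E 93 8A F3 96 9A A5.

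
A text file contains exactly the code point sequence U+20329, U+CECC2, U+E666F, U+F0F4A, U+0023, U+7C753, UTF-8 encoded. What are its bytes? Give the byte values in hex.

U+20329: 4-byte form → F0 A0 8C A9.
U+CECC2: 4-byte form → F3 8E B3 82.
U+E666F: 4-byte form → F3 A6 99 AF.
U+F0F4A: 4-byte form → F3 B0 BD 8A.
U+0023: 1-byte form → 23.
U+7C753: 4-byte form → F1 BC 9D 93.
Concatenated (21 bytes): F0 A0 8C A9 F3 8E B3 82 F3 A6 99 AF F3 B0 BD 8A 23 F1 BC 9D 93.

F0 A0 8C A9 F3 8E B3 82 F3 A6 99 AF F3 B0 BD 8A 23 F1 BC 9D 93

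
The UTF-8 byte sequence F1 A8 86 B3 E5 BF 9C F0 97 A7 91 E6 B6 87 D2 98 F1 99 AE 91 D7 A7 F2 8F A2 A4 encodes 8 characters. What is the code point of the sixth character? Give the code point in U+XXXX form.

Offset 0: leading byte 0xF1 = 11110001 → 4-byte char #1 = F1 A8 86 B3.
Offset 4: leading byte 0xE5 = 11100101 → 3-byte char #2 = E5 BF 9C.
Offset 7: leading byte 0xF0 = 11110000 → 4-byte char #3 = F0 97 A7 91.
Offset 11: leading byte 0xE6 = 11100110 → 3-byte char #4 = E6 B6 87.
Offset 14: leading byte 0xD2 = 11010010 → 2-byte char #5 = D2 98.
Offset 16: leading byte 0xF1 = 11110001 → 4-byte char #6 = F1 99 AE 91.
Leading byte 0xF1 = 11110001 matches 11110xxx → 4-byte sequence.
Byte 1: 0xF1 = 11110001, payload 001 (3 bits).
Byte 2: 0x99 = 10011001 (10xxxxxx ✓), payload 011001.
Byte 3: 0xAE = 10101110 (10xxxxxx ✓), payload 101110.
Byte 4: 0x91 = 10010001 (10xxxxxx ✓), payload 010001.
Concatenate: 001011001101110010001 = 0x59B91 (21 bits → U+59B91).

U+59B91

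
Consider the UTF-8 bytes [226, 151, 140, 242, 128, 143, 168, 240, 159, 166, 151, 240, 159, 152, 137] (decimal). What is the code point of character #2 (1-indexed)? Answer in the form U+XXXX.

U+803E8

Offset 0: leading byte 0xE2 = 11100010 → 3-byte char #1 = E2 97 8C.
Offset 3: leading byte 0xF2 = 11110010 → 4-byte char #2 = F2 80 8F A8.
Leading byte 0xF2 = 11110010 matches 11110xxx → 4-byte sequence.
Byte 1: 0xF2 = 11110010, payload 010 (3 bits).
Byte 2: 0x80 = 10000000 (10xxxxxx ✓), payload 000000.
Byte 3: 0x8F = 10001111 (10xxxxxx ✓), payload 001111.
Byte 4: 0xA8 = 10101000 (10xxxxxx ✓), payload 101000.
Concatenate: 010000000001111101000 = 0x803E8 (21 bits → U+803E8).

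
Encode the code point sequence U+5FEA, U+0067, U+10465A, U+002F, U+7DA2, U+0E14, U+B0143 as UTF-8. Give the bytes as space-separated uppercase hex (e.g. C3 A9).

U+5FEA: 3-byte form → E5 BF AA.
U+0067: 1-byte form → 67.
U+10465A: 4-byte form → F4 84 99 9A.
U+002F: 1-byte form → 2F.
U+7DA2: 3-byte form → E7 B6 A2.
U+0E14: 3-byte form → E0 B8 94.
U+B0143: 4-byte form → F2 B0 85 83.
Concatenated (19 bytes): E5 BF AA 67 F4 84 99 9A 2F E7 B6 A2 E0 B8 94 F2 B0 85 83.

E5 BF AA 67 F4 84 99 9A 2F E7 B6 A2 E0 B8 94 F2 B0 85 83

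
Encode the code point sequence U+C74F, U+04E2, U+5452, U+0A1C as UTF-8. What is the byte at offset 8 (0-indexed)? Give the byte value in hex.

0xE0

U+C74F → 3-byte form EC 9D 8F at offsets 0–2.
U+04E2 → 2-byte form D3 A2 at offsets 3–4.
U+5452 → 3-byte form E5 91 92 at offsets 5–7.
U+0A1C → 3-byte form E0 A8 9C at offsets 8–10.
Offset 8 falls in char 4's range; it's byte 1 of E0 A8 9C = 0xE0.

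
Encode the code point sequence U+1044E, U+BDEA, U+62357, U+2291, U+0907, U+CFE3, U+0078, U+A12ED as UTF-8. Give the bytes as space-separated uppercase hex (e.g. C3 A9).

F0 90 91 8E EB B7 AA F1 A2 8D 97 E2 8A 91 E0 A4 87 EC BF A3 78 F2 A1 8B AD

U+1044E: 4-byte form → F0 90 91 8E.
U+BDEA: 3-byte form → EB B7 AA.
U+62357: 4-byte form → F1 A2 8D 97.
U+2291: 3-byte form → E2 8A 91.
U+0907: 3-byte form → E0 A4 87.
U+CFE3: 3-byte form → EC BF A3.
U+0078: 1-byte form → 78.
U+A12ED: 4-byte form → F2 A1 8B AD.
Concatenated (25 bytes): F0 90 91 8E EB B7 AA F1 A2 8D 97 E2 8A 91 E0 A4 87 EC BF A3 78 F2 A1 8B AD.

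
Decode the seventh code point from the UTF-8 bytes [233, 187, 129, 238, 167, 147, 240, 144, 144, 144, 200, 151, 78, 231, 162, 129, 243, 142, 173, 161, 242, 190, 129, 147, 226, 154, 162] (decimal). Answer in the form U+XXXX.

Offset 0: leading byte 0xE9 = 11101001 → 3-byte char #1 = E9 BB 81.
Offset 3: leading byte 0xEE = 11101110 → 3-byte char #2 = EE A7 93.
Offset 6: leading byte 0xF0 = 11110000 → 4-byte char #3 = F0 90 90 90.
Offset 10: leading byte 0xC8 = 11001000 → 2-byte char #4 = C8 97.
Offset 12: leading byte 0x4E = 01001110 → 1-byte char #5 = 4E.
Offset 13: leading byte 0xE7 = 11100111 → 3-byte char #6 = E7 A2 81.
Offset 16: leading byte 0xF3 = 11110011 → 4-byte char #7 = F3 8E AD A1.
Leading byte 0xF3 = 11110011 matches 11110xxx → 4-byte sequence.
Byte 1: 0xF3 = 11110011, payload 011 (3 bits).
Byte 2: 0x8E = 10001110 (10xxxxxx ✓), payload 001110.
Byte 3: 0xAD = 10101101 (10xxxxxx ✓), payload 101101.
Byte 4: 0xA1 = 10100001 (10xxxxxx ✓), payload 100001.
Concatenate: 011001110101101100001 = 0xCEB61 (21 bits → U+CEB61).

U+CEB61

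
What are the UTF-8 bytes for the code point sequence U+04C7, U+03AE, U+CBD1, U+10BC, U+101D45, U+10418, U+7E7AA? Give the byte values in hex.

U+04C7: 2-byte form → D3 87.
U+03AE: 2-byte form → CE AE.
U+CBD1: 3-byte form → EC AF 91.
U+10BC: 3-byte form → E1 82 BC.
U+101D45: 4-byte form → F4 81 B5 85.
U+10418: 4-byte form → F0 90 90 98.
U+7E7AA: 4-byte form → F1 BE 9E AA.
Concatenated (22 bytes): D3 87 CE AE EC AF 91 E1 82 BC F4 81 B5 85 F0 90 90 98 F1 BE 9E AA.

D3 87 CE AE EC AF 91 E1 82 BC F4 81 B5 85 F0 90 90 98 F1 BE 9E AA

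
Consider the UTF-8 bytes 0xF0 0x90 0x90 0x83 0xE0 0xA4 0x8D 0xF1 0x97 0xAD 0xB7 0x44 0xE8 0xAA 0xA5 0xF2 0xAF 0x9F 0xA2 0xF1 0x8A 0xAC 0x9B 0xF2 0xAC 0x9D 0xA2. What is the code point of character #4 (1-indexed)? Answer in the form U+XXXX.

U+0044

Offset 0: leading byte 0xF0 = 11110000 → 4-byte char #1 = F0 90 90 83.
Offset 4: leading byte 0xE0 = 11100000 → 3-byte char #2 = E0 A4 8D.
Offset 7: leading byte 0xF1 = 11110001 → 4-byte char #3 = F1 97 AD B7.
Offset 11: leading byte 0x44 = 01000100 → 1-byte char #4 = 44.
Leading byte 0x44 = 01000100 matches 0xxxxxxx → 1-byte sequence.
Byte 1: 0x44 = 01000100, payload 1000100 (7 bits).
Concatenate: 1000100 = 0x44 (7 bits → U+0044).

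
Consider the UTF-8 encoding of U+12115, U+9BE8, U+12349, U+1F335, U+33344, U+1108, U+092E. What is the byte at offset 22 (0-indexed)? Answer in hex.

0xE0

U+12115 → 4-byte form F0 92 84 95 at offsets 0–3.
U+9BE8 → 3-byte form E9 AF A8 at offsets 4–6.
U+12349 → 4-byte form F0 92 8D 89 at offsets 7–10.
U+1F335 → 4-byte form F0 9F 8C B5 at offsets 11–14.
U+33344 → 4-byte form F0 B3 8D 84 at offsets 15–18.
U+1108 → 3-byte form E1 84 88 at offsets 19–21.
U+092E → 3-byte form E0 A4 AE at offsets 22–24.
Offset 22 falls in char 7's range; it's byte 1 of E0 A4 AE = 0xE0.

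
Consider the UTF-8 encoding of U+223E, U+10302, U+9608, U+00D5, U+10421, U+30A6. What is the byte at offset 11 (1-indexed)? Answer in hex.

1-indexed offset 11 is 0-indexed offset 10.
U+223E → 3-byte form E2 88 BE at offsets 0–2.
U+10302 → 4-byte form F0 90 8C 82 at offsets 3–6.
U+9608 → 3-byte form E9 98 88 at offsets 7–9.
U+00D5 → 2-byte form C3 95 at offsets 10–11.
Offset 10 falls in char 4's range; it's byte 1 of C3 95 = 0xC3.

0xC3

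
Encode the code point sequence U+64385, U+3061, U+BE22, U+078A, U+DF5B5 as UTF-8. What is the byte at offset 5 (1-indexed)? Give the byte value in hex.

0xE3

1-indexed offset 5 is 0-indexed offset 4.
U+64385 → 4-byte form F1 A4 8E 85 at offsets 0–3.
U+3061 → 3-byte form E3 81 A1 at offsets 4–6.
Offset 4 falls in char 2's range; it's byte 1 of E3 81 A1 = 0xE3.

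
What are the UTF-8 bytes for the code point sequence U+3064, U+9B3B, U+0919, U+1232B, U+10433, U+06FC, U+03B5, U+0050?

U+3064: 3-byte form → E3 81 A4.
U+9B3B: 3-byte form → E9 AC BB.
U+0919: 3-byte form → E0 A4 99.
U+1232B: 4-byte form → F0 92 8C AB.
U+10433: 4-byte form → F0 90 90 B3.
U+06FC: 2-byte form → DB BC.
U+03B5: 2-byte form → CE B5.
U+0050: 1-byte form → 50.
Concatenated (22 bytes): E3 81 A4 E9 AC BB E0 A4 99 F0 92 8C AB F0 90 90 B3 DB BC CE B5 50.

E3 81 A4 E9 AC BB E0 A4 99 F0 92 8C AB F0 90 90 B3 DB BC CE B5 50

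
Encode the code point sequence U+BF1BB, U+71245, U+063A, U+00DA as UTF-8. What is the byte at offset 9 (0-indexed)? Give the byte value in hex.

U+BF1BB → 4-byte form F2 BF 86 BB at offsets 0–3.
U+71245 → 4-byte form F1 B1 89 85 at offsets 4–7.
U+063A → 2-byte form D8 BA at offsets 8–9.
Offset 9 falls in char 3's range; it's byte 2 of D8 BA = 0xBA.

0xBA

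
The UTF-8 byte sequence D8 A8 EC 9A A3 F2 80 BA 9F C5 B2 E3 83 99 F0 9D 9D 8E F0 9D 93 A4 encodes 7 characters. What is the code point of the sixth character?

Offset 0: leading byte 0xD8 = 11011000 → 2-byte char #1 = D8 A8.
Offset 2: leading byte 0xEC = 11101100 → 3-byte char #2 = EC 9A A3.
Offset 5: leading byte 0xF2 = 11110010 → 4-byte char #3 = F2 80 BA 9F.
Offset 9: leading byte 0xC5 = 11000101 → 2-byte char #4 = C5 B2.
Offset 11: leading byte 0xE3 = 11100011 → 3-byte char #5 = E3 83 99.
Offset 14: leading byte 0xF0 = 11110000 → 4-byte char #6 = F0 9D 9D 8E.
Leading byte 0xF0 = 11110000 matches 11110xxx → 4-byte sequence.
Byte 1: 0xF0 = 11110000, payload 000 (3 bits).
Byte 2: 0x9D = 10011101 (10xxxxxx ✓), payload 011101.
Byte 3: 0x9D = 10011101 (10xxxxxx ✓), payload 011101.
Byte 4: 0x8E = 10001110 (10xxxxxx ✓), payload 001110.
Concatenate: 000011101011101001110 = 0x1D74E (21 bits → U+1D74E).

U+1D74E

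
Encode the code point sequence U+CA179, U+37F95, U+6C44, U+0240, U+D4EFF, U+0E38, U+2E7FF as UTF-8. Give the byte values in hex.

F3 8A 85 B9 F0 B7 BE 95 E6 B1 84 C9 80 F3 94 BB BF E0 B8 B8 F0 AE 9F BF

U+CA179: 4-byte form → F3 8A 85 B9.
U+37F95: 4-byte form → F0 B7 BE 95.
U+6C44: 3-byte form → E6 B1 84.
U+0240: 2-byte form → C9 80.
U+D4EFF: 4-byte form → F3 94 BB BF.
U+0E38: 3-byte form → E0 B8 B8.
U+2E7FF: 4-byte form → F0 AE 9F BF.
Concatenated (24 bytes): F3 8A 85 B9 F0 B7 BE 95 E6 B1 84 C9 80 F3 94 BB BF E0 B8 B8 F0 AE 9F BF.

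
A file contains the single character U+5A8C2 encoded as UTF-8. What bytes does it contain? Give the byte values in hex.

F1 9A A3 82

U+5A8C2 = 0x5A8C2 = 370882 decimal. In range U+10000–U+10FFFF → 4-byte form: 11110xxx 10xxxxxx 10xxxxxx 10xxxxxx.
Binary (21 bits): 001011010100011000010.
Split 3+6+6+6: 001 | 011010 | 100011 | 000010.
Byte 1: 11110001 = 0xF1.
Byte 2: 10011010 = 0x9A.
Byte 3: 10100011 = 0xA3.
Byte 4: 10000010 = 0x82.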